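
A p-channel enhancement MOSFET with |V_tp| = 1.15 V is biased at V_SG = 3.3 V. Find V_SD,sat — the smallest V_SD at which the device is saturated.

V_SD,sat = 2.15 V

The boundary between triode and saturation is V_SD = V_SG − |V_tp| = V_ov.
V_ov = 3.3 − 1.15 = 2.15 V.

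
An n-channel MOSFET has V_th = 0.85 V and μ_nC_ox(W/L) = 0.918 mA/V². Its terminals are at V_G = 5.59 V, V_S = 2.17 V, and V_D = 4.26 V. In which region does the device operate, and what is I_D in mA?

Triode; I_D = 2.93 mA

V_GS = V_G − V_S = 5.59 − 2.17 = 3.42 V; V_DS = V_D − V_S = 4.26 − 2.17 = 2.09 V.
V_ov = V_GS − V_th = 3.42 − 0.85 = 2.57 V.
Since V_DS = 2.09 V < V_ov = 2.57 V, the device is in the triode region.
I_D = k_n [V_ov · V_DS − ½ V_DS²] = 0.918 × [2.57 × 2.09 − 0.5 × 2.09²] = 2.93 mA.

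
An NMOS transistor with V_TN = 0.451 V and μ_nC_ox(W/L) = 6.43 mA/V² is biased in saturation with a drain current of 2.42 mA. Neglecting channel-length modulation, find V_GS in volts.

V_GS = 1.32 V

In saturation I_D = ½ k_n (V_GS − V_TN)², so V_GS − V_TN = √(2 I_D / k_n) = √(2 × 2.42 / 6.43) = 0.868 V.
V_GS = 0.451 + 0.868 = 1.32 V.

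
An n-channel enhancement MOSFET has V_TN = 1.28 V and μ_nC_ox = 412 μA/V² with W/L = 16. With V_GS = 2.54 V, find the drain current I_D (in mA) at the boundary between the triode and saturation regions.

I_D = 5.23 mA

At the boundary V_DS = V_ov = V_GS − V_TN = 2.54 − 1.28 = 1.26 V.
k_n = μ_nC_ox · (W/L) = 6.592 mA/V².
I_D = ½ k_n V_ov² = 0.5 × 6.592 × 1.26² = 5.23 mA.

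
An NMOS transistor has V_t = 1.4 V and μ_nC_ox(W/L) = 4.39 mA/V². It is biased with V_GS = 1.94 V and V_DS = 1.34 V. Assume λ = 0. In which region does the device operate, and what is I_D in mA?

Saturation; I_D = 0.640 mA

V_ov = V_GS − V_t = 1.94 − 1.4 = 0.54 V.
Since V_DS = 1.34 V ≥ V_ov = 0.54 V, the device is in saturation.
I_D = ½ k_n V_ov² = 0.5 × 4.39 × 0.54² = 0.64 mA.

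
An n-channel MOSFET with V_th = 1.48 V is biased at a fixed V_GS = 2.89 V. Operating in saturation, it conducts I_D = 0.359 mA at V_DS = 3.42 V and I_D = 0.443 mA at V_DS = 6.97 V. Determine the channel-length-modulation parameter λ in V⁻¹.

λ = 0.0851 V⁻¹

With V_GS fixed, I_D ∝ (1 + λ V_DS) in saturation, so I_D2/I_D1 = (1 + λ V_DS2)/(1 + λ V_DS1).
0.443/0.359 = 1.234 = (1 + 6.97 λ)/(1 + 3.42 λ).
Solving: λ (I_D1 V_DS2 − I_D2 V_DS1) = I_D2 − I_D1, so λ = (0.443 − 0.359) / (0.359 × 6.97 − 0.443 × 3.42) = 0.084 / 0.987 = 0.0851 V⁻¹.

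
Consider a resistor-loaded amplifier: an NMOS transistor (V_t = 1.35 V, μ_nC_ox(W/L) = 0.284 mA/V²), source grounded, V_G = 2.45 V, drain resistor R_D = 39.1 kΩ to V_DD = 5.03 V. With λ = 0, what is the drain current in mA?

V_GS = V_G = 2.45 V, so V_ov = 2.45 − 1.35 = 1.1 V.
Assume saturation: I_D = ½ k_n V_ov² = 0.5 × 0.284 × 1.1² = 0.172 mA, giving V_DS = V_DD − I_D R_D = 5.03 − 0.172 × 39.1 = -1.69 V.
But -1.69 V < V_ov = 1.1 V, so the device is actually in triode.
In triode I_D = k_n[V_ov V_DS − ½ V_DS²] and I_D = (V_DD − V_DS)/R_D. Equating: 5.55 V_DS² − 13.21 V_DS + 5.03 = 0, giving V_DS = 0.476 V (the root below V_ov).
I_D = (5.03 − 0.476) / 39.1 = 0.116 mA.

I_D = 0.116 mA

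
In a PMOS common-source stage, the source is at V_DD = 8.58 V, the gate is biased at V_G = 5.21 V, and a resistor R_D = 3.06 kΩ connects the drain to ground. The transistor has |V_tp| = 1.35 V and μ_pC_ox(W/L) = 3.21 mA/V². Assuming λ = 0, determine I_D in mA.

V_SG = V_DD − V_G = 8.58 − 5.21 = 3.37 V, so V_ov = 3.37 − 1.35 = 2.02 V.
Assume saturation: I_D = ½ k_p V_ov² = 0.5 × 3.21 × 2.02² = 6.55 mA, giving V_SD = V_DD − I_D R_D = 8.58 − 6.55 × 3.06 = -11.5 V.
But -11.5 V < V_ov = 2.02 V, so the device is actually in triode.
In triode I_D = k_p[V_ov V_SD − ½ V_SD²] and I_D = (V_DD − V_SD)/R_D. Equating: 4.91 V_SD² − 20.84 V_SD + 8.58 = 0, giving V_SD = 0.462 V (the root below V_ov).
I_D = (8.58 − 0.462) / 3.06 = 2.65 mA.

I_D = 2.65 mA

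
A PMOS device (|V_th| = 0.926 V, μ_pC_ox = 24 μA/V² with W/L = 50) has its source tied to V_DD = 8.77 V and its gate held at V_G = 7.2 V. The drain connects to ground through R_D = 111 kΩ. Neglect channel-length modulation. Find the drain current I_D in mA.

V_SG = V_DD − V_G = 8.77 − 7.2 = 1.57 V, so V_ov = 1.57 − 0.926 = 0.644 V.
k_p = μ_pC_ox · (W/L) = 1.2 mA/V².
Assume saturation: I_D = ½ k_p V_ov² = 0.5 × 1.2 × 0.644² = 0.249 mA, giving V_SD = V_DD − I_D R_D = 8.77 − 0.249 × 111 = -18.9 V.
But -18.9 V < V_ov = 0.644 V, so the device is actually in triode.
In triode I_D = k_p[V_ov V_SD − ½ V_SD²] and I_D = (V_DD − V_SD)/R_D. Equating: 66.6 V_SD² − 86.78 V_SD + 8.77 = 0, giving V_SD = 0.11 V (the root below V_ov).
I_D = (8.77 − 0.11) / 111 = 0.078 mA.

I_D = 0.0780 mA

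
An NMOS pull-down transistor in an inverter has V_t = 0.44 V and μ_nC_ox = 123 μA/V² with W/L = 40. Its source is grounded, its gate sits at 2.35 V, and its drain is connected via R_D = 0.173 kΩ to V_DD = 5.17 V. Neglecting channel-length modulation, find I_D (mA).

V_GS = V_G = 2.35 V, so V_ov = 2.35 − 0.44 = 1.91 V.
k_n = μ_nC_ox · (W/L) = 4.92 mA/V².
Assume saturation: I_D = ½ k_n V_ov² = 0.5 × 4.92 × 1.91² = 8.97 mA, giving V_DS = V_DD − I_D R_D = 5.17 − 8.97 × 0.173 = 3.62 V.
V_DS = 3.62 V ≥ V_ov = 1.91 V, confirming saturation.

I_D = 8.97 mA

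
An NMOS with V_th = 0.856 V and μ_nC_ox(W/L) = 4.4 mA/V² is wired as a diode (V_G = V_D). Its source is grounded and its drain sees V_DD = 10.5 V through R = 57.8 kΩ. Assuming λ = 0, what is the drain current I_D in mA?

With gate tied to drain, V_GS = V_DS ≥ V_GS − V_th, so the device is in saturation.
KCL at the drain: ½ k_n (V_GS − V_th)² = (V_DD − V_GS)/R.
Let x = V_GS − 0.856. Then 127 x² + x − 9.644 = 0, giving x = 0.271 V (positive root), so V_GS = 1.13 V.
I_D = (V_DD − V_GS)/R = (10.5 − 1.13) / 57.8 = 0.162 mA.

I_D = 0.162 mA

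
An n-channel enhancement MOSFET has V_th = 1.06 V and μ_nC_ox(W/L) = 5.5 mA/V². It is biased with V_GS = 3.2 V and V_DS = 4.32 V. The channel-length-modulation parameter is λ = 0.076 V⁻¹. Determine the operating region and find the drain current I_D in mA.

Saturation; I_D = 16.7 mA

V_ov = V_GS − V_th = 3.2 − 1.06 = 2.14 V.
Since V_DS = 4.32 V ≥ V_ov = 2.14 V, the device is in saturation.
I_D = ½ k_n V_ov² (1 + λ V_DS) = 0.5 × 5.5 × 2.14² × (1 + 0.076 × 4.32) = 16.7 mA.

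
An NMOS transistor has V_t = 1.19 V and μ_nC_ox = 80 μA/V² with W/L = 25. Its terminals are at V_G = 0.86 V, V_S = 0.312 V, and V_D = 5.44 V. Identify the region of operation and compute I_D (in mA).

Cutoff; I_D = 0 mA

V_GS = V_G − V_S = 0.86 − 0.312 = 0.548 V; V_DS = V_D − V_S = 5.44 − 0.312 = 5.13 V.
V_GS = 0.548 V < V_t = 1.19 V, so the transistor is in cutoff.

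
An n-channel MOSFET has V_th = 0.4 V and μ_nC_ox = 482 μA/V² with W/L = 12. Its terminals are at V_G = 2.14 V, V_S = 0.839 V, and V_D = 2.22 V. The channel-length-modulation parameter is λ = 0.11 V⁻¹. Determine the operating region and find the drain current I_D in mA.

Saturation; I_D = 2.70 mA

V_GS = V_G − V_S = 2.14 − 0.839 = 1.3 V; V_DS = V_D − V_S = 2.22 − 0.839 = 1.38 V.
k_n = μ_nC_ox · (W/L) = 5.784 mA/V².
V_ov = V_GS − V_th = 1.3 − 0.4 = 0.901 V.
Since V_DS = 1.38 V ≥ V_ov = 0.901 V, the device is in saturation.
I_D = ½ k_n V_ov² (1 + λ V_DS) = 0.5 × 5.784 × 0.901² × (1 + 0.11 × 1.38) = 2.7 mA.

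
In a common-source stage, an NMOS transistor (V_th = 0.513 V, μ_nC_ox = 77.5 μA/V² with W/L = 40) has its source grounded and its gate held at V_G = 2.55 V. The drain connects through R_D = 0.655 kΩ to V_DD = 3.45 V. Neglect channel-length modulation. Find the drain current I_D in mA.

V_GS = V_G = 2.55 V, so V_ov = 2.55 − 0.513 = 2.04 V.
k_n = μ_nC_ox · (W/L) = 3.1 mA/V².
Assume saturation: I_D = ½ k_n V_ov² = 0.5 × 3.1 × 2.04² = 6.43 mA, giving V_DS = V_DD − I_D R_D = 3.45 − 6.43 × 0.655 = -0.763 V.
But -0.763 V < V_ov = 2.04 V, so the device is actually in triode.
In triode I_D = k_n[V_ov V_DS − ½ V_DS²] and I_D = (V_DD − V_DS)/R_D. Equating: 1.02 V_DS² − 5.136 V_DS + 3.45 = 0, giving V_DS = 0.797 V (the root below V_ov).
I_D = (3.45 − 0.797) / 0.655 = 4.05 mA.

I_D = 4.05 mA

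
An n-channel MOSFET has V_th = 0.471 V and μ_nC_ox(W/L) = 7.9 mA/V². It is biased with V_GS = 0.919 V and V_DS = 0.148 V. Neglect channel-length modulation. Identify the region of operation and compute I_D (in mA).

Triode; I_D = 0.437 mA

V_ov = V_GS − V_th = 0.919 − 0.471 = 0.448 V.
Since V_DS = 0.148 V < V_ov = 0.448 V, the device is in the triode region.
I_D = k_n [V_ov · V_DS − ½ V_DS²] = 7.9 × [0.448 × 0.148 − 0.5 × 0.148²] = 0.437 mA.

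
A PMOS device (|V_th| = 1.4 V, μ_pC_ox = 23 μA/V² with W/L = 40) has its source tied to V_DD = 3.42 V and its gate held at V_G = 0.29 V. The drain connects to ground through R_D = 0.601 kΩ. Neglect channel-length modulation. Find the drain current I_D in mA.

I_D = 1.38 mA

V_SG = V_DD − V_G = 3.42 − 0.29 = 3.13 V, so V_ov = 3.13 − 1.4 = 1.73 V.
k_p = μ_pC_ox · (W/L) = 0.92 mA/V².
Assume saturation: I_D = ½ k_p V_ov² = 0.5 × 0.92 × 1.73² = 1.38 mA, giving V_SD = V_DD − I_D R_D = 3.42 − 1.38 × 0.601 = 2.59 V.
V_SD = 2.59 V ≥ V_ov = 1.73 V, confirming saturation.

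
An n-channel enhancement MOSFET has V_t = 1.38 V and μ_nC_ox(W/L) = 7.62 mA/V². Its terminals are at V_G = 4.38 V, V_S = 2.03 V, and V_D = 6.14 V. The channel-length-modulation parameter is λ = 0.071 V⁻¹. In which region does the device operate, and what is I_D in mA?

Saturation; I_D = 4.63 mA

V_GS = V_G − V_S = 4.38 − 2.03 = 2.35 V; V_DS = V_D − V_S = 6.14 − 2.03 = 4.11 V.
V_ov = V_GS − V_t = 2.35 − 1.38 = 0.97 V.
Since V_DS = 4.11 V ≥ V_ov = 0.97 V, the device is in saturation.
I_D = ½ k_n V_ov² (1 + λ V_DS) = 0.5 × 7.62 × 0.97² × (1 + 0.071 × 4.11) = 4.63 mA.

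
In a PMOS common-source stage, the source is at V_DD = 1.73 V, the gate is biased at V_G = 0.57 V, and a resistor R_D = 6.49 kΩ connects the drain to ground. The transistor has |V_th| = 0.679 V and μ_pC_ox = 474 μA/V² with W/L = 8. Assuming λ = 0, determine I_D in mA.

I_D = 0.242 mA

V_SG = V_DD − V_G = 1.73 − 0.57 = 1.16 V, so V_ov = 1.16 − 0.679 = 0.481 V.
k_p = μ_pC_ox · (W/L) = 3.792 mA/V².
Assume saturation: I_D = ½ k_p V_ov² = 0.5 × 3.792 × 0.481² = 0.439 mA, giving V_SD = V_DD − I_D R_D = 1.73 − 0.439 × 6.49 = -1.12 V.
But -1.12 V < V_ov = 0.481 V, so the device is actually in triode.
In triode I_D = k_p[V_ov V_SD − ½ V_SD²] and I_D = (V_DD − V_SD)/R_D. Equating: 12.3 V_SD² − 12.84 V_SD + 1.73 = 0, giving V_SD = 0.159 V (the root below V_ov).
I_D = (1.73 − 0.159) / 6.49 = 0.242 mA.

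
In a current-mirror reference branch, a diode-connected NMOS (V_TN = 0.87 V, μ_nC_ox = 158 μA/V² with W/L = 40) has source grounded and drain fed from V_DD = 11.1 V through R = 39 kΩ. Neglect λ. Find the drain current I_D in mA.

With gate tied to drain, V_GS = V_DS ≥ V_GS − V_TN, so the device is in saturation.
k_n = μ_nC_ox · (W/L) = 6.32 mA/V².
KCL at the drain: ½ k_n (V_GS − V_TN)² = (V_DD − V_GS)/R.
Let x = V_GS − 0.87. Then 123 x² + x − 10.23 = 0, giving x = 0.284 V (positive root), so V_GS = 1.15 V.
I_D = (V_DD − V_GS)/R = (11.1 − 1.15) / 39 = 0.255 mA.

I_D = 0.255 mA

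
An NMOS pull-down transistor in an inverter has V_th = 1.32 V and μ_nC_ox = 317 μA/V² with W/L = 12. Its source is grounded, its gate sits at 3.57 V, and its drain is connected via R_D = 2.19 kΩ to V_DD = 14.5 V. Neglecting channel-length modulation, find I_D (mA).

I_D = 6.21 mA

V_GS = V_G = 3.57 V, so V_ov = 3.57 − 1.32 = 2.25 V.
k_n = μ_nC_ox · (W/L) = 3.804 mA/V².
Assume saturation: I_D = ½ k_n V_ov² = 0.5 × 3.804 × 2.25² = 9.63 mA, giving V_DS = V_DD − I_D R_D = 14.5 − 9.63 × 2.19 = -6.59 V.
But -6.59 V < V_ov = 2.25 V, so the device is actually in triode.
In triode I_D = k_n[V_ov V_DS − ½ V_DS²] and I_D = (V_DD − V_DS)/R_D. Equating: 4.17 V_DS² − 19.74 V_DS + 14.5 = 0, giving V_DS = 0.909 V (the root below V_ov).
I_D = (14.5 − 0.909) / 2.19 = 6.21 mA.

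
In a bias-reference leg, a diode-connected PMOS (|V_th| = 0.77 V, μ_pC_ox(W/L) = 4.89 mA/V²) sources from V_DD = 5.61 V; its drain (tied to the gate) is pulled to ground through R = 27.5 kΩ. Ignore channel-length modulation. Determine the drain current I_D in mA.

I_D = 0.167 mA

With gate tied to drain, V_SG = V_SD ≥ V_SG − |V_th|, so the device is in saturation.
KCL at the drain: ½ k_p (V_SG − |V_th|)² = (V_DD − V_SG)/R.
Let x = V_SG − 0.77. Then 67.2 x² + x − 4.84 = 0, giving x = 0.261 V (positive root), so V_SG = 1.03 V.
I_D = (V_DD − V_SG)/R = (5.61 − 1.03) / 27.5 = 0.167 mA.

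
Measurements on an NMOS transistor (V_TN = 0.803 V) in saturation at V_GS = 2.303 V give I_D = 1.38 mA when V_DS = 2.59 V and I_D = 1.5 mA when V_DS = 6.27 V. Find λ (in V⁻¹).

With V_GS fixed, I_D ∝ (1 + λ V_DS) in saturation, so I_D2/I_D1 = (1 + λ V_DS2)/(1 + λ V_DS1).
1.5/1.38 = 1.087 = (1 + 6.27 λ)/(1 + 2.59 λ).
Solving: λ (I_D1 V_DS2 − I_D2 V_DS1) = I_D2 − I_D1, so λ = (1.5 − 1.38) / (1.38 × 6.27 − 1.5 × 2.59) = 0.12 / 4.77 = 0.0252 V⁻¹.

λ = 0.0252 V⁻¹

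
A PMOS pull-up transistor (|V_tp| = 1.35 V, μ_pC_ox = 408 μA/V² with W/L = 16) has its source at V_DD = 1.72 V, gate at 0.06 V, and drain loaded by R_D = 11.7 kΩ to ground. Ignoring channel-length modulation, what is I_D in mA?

V_SG = V_DD − V_G = 1.72 − 0.06 = 1.66 V, so V_ov = 1.66 − 1.35 = 0.31 V.
k_p = μ_pC_ox · (W/L) = 6.528 mA/V².
Assume saturation: I_D = ½ k_p V_ov² = 0.5 × 6.528 × 0.31² = 0.314 mA, giving V_SD = V_DD − I_D R_D = 1.72 − 0.314 × 11.7 = -1.95 V.
But -1.95 V < V_ov = 0.31 V, so the device is actually in triode.
In triode I_D = k_p[V_ov V_SD − ½ V_SD²] and I_D = (V_DD − V_SD)/R_D. Equating: 38.2 V_SD² − 24.68 V_SD + 1.72 = 0, giving V_SD = 0.0795 V (the root below V_ov).
I_D = (1.72 − 0.0795) / 11.7 = 0.14 mA.

I_D = 0.140 mA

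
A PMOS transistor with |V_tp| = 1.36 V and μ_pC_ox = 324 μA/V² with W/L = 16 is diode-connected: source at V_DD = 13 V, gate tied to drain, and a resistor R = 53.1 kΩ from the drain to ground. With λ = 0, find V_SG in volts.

With gate tied to drain, V_SG = V_SD ≥ V_SG − |V_tp|, so the device is in saturation.
k_p = μ_pC_ox · (W/L) = 5.184 mA/V².
KCL at the drain: ½ k_p (V_SG − |V_tp|)² = (V_DD − V_SG)/R.
Let x = V_SG − 1.36. Then 138 x² + x − 11.64 = 0, giving x = 0.287 V (positive root), so V_SG = 1.65 V.
I_D = (V_DD − V_SG)/R = (13 − 1.65) / 53.1 = 0.214 mA.

V_SG = 1.65 V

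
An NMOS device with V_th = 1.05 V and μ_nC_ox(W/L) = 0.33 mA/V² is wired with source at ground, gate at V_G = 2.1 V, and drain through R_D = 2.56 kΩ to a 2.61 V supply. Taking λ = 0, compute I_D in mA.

I_D = 0.182 mA

V_GS = V_G = 2.1 V, so V_ov = 2.1 − 1.05 = 1.05 V.
Assume saturation: I_D = ½ k_n V_ov² = 0.5 × 0.33 × 1.05² = 0.182 mA, giving V_DS = V_DD − I_D R_D = 2.61 − 0.182 × 2.56 = 2.14 V.
V_DS = 2.14 V ≥ V_ov = 1.05 V, confirming saturation.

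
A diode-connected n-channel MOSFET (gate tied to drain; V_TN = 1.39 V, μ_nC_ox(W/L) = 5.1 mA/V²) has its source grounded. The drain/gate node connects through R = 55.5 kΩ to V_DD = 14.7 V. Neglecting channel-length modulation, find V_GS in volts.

V_GS = 1.69 V

With gate tied to drain, V_GS = V_DS ≥ V_GS − V_TN, so the device is in saturation.
KCL at the drain: ½ k_n (V_GS − V_TN)² = (V_DD − V_GS)/R.
Let x = V_GS − 1.39. Then 142 x² + x − 13.31 = 0, giving x = 0.303 V (positive root), so V_GS = 1.69 V.
I_D = (V_DD − V_GS)/R = (14.7 − 1.69) / 55.5 = 0.234 mA.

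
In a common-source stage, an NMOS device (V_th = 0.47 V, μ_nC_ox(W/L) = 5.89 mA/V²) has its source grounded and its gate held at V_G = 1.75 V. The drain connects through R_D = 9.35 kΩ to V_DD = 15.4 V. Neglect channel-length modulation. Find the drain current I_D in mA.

V_GS = V_G = 1.75 V, so V_ov = 1.75 − 0.47 = 1.28 V.
Assume saturation: I_D = ½ k_n V_ov² = 0.5 × 5.89 × 1.28² = 4.83 mA, giving V_DS = V_DD − I_D R_D = 15.4 − 4.83 × 9.35 = -29.7 V.
But -29.7 V < V_ov = 1.28 V, so the device is actually in triode.
In triode I_D = k_n[V_ov V_DS − ½ V_DS²] and I_D = (V_DD − V_DS)/R_D. Equating: 27.5 V_DS² − 71.49 V_DS + 15.4 = 0, giving V_DS = 0.237 V (the root below V_ov).
I_D = (15.4 − 0.237) / 9.35 = 1.62 mA.

I_D = 1.62 mA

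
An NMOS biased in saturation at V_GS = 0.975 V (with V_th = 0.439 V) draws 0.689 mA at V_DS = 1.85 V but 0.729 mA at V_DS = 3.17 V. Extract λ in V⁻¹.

With V_GS fixed, I_D ∝ (1 + λ V_DS) in saturation, so I_D2/I_D1 = (1 + λ V_DS2)/(1 + λ V_DS1).
0.729/0.689 = 1.058 = (1 + 3.17 λ)/(1 + 1.85 λ).
Solving: λ (I_D1 V_DS2 − I_D2 V_DS1) = I_D2 − I_D1, so λ = (0.729 − 0.689) / (0.689 × 3.17 − 0.729 × 1.85) = 0.04 / 0.835 = 0.0479 V⁻¹.

λ = 0.0479 V⁻¹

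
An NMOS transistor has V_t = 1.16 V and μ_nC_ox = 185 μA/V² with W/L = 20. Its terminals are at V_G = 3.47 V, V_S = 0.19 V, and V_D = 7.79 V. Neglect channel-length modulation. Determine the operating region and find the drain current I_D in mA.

Saturation; I_D = 8.31 mA

V_GS = V_G − V_S = 3.47 − 0.19 = 3.28 V; V_DS = V_D − V_S = 7.79 − 0.19 = 7.6 V.
k_n = μ_nC_ox · (W/L) = 3.7 mA/V².
V_ov = V_GS − V_t = 3.28 − 1.16 = 2.12 V.
Since V_DS = 7.6 V ≥ V_ov = 2.12 V, the device is in saturation.
I_D = ½ k_n V_ov² = 0.5 × 3.7 × 2.12² = 8.31 mA.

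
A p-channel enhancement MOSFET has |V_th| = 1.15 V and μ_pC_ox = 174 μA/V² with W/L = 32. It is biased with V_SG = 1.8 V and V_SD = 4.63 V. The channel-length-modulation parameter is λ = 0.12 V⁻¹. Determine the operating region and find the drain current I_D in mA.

k_p = μ_pC_ox · (W/L) = 5.568 mA/V².
V_ov = V_SG − |V_th| = 1.8 − 1.15 = 0.65 V.
Since V_SD = 4.63 V ≥ V_ov = 0.65 V, the device is in saturation.
I_D = ½ k_p V_ov² (1 + λ V_SD) = 0.5 × 5.568 × 0.65² × (1 + 0.12 × 4.63) = 1.83 mA.

Saturation; I_D = 1.83 mA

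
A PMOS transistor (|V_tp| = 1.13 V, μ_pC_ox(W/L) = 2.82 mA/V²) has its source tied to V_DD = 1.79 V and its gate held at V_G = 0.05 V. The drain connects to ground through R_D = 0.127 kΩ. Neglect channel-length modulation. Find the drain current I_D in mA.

V_SG = V_DD − V_G = 1.79 − 0.05 = 1.74 V, so V_ov = 1.74 − 1.13 = 0.61 V.
Assume saturation: I_D = ½ k_p V_ov² = 0.5 × 2.82 × 0.61² = 0.525 mA, giving V_SD = V_DD − I_D R_D = 1.79 − 0.525 × 0.127 = 1.72 V.
V_SD = 1.72 V ≥ V_ov = 0.61 V, confirming saturation.

I_D = 0.525 mA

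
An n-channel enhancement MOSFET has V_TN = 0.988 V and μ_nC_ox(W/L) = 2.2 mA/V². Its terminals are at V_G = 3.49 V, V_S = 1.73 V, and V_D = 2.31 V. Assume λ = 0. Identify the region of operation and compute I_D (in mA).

Triode; I_D = 0.615 mA

V_GS = V_G − V_S = 3.49 − 1.73 = 1.76 V; V_DS = V_D − V_S = 2.31 − 1.73 = 0.58 V.
V_ov = V_GS − V_TN = 1.76 − 0.988 = 0.772 V.
Since V_DS = 0.58 V < V_ov = 0.772 V, the device is in the triode region.
I_D = k_n [V_ov · V_DS − ½ V_DS²] = 2.2 × [0.772 × 0.58 − 0.5 × 0.58²] = 0.615 mA.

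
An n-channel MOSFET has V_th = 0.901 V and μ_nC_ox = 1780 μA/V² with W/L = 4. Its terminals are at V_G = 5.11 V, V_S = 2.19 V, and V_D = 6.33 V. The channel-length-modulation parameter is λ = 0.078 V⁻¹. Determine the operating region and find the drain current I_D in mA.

Saturation; I_D = 19.2 mA

V_GS = V_G − V_S = 5.11 − 2.19 = 2.92 V; V_DS = V_D − V_S = 6.33 − 2.19 = 4.14 V.
k_n = μ_nC_ox · (W/L) = 7.12 mA/V².
V_ov = V_GS − V_th = 2.92 − 0.901 = 2.02 V.
Since V_DS = 4.14 V ≥ V_ov = 2.02 V, the device is in saturation.
I_D = ½ k_n V_ov² (1 + λ V_DS) = 0.5 × 7.12 × 2.02² × (1 + 0.078 × 4.14) = 19.2 mA.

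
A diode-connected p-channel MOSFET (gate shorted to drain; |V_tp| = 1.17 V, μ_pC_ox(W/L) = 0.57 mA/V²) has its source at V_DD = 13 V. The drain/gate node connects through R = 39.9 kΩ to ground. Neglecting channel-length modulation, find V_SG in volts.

With gate tied to drain, V_SG = V_SD ≥ V_SG − |V_tp|, so the device is in saturation.
KCL at the drain: ½ k_p (V_SG − |V_tp|)² = (V_DD − V_SG)/R.
Let x = V_SG − 1.17. Then 11.4 x² + x − 11.83 = 0, giving x = 0.977 V (positive root), so V_SG = 2.15 V.
I_D = (V_DD − V_SG)/R = (13 − 2.15) / 39.9 = 0.272 mA.

V_SG = 2.15 V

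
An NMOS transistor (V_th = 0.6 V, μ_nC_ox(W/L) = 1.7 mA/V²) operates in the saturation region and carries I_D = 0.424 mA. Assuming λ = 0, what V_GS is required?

V_GS = 1.31 V

In saturation I_D = ½ k_n (V_GS − V_th)², so V_GS − V_th = √(2 I_D / k_n) = √(2 × 0.424 / 1.7) = 0.706 V.
V_GS = 0.6 + 0.706 = 1.31 V.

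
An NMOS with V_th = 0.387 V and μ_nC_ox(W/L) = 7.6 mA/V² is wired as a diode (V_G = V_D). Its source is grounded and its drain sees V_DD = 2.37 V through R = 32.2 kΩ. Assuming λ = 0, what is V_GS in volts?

With gate tied to drain, V_GS = V_DS ≥ V_GS − V_th, so the device is in saturation.
KCL at the drain: ½ k_n (V_GS − V_th)² = (V_DD − V_GS)/R.
Let x = V_GS − 0.387. Then 122 x² + x − 1.983 = 0, giving x = 0.123 V (positive root), so V_GS = 0.51 V.
I_D = (V_DD − V_GS)/R = (2.37 − 0.51) / 32.2 = 0.0578 mA.

V_GS = 0.510 V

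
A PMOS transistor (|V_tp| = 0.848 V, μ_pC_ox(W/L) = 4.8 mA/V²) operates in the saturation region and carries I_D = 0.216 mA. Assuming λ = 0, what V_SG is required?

V_SG = 1.15 V

In saturation I_D = ½ k_p (V_SG − |V_tp|)², so V_SG − |V_tp| = √(2 I_D / k_p) = √(2 × 0.216 / 4.8) = 0.3 V.
V_SG = 0.848 + 0.3 = 1.15 V.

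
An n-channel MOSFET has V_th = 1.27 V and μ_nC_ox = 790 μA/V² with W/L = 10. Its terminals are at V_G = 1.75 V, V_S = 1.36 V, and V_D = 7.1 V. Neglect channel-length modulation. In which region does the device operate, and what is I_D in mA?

Cutoff; I_D = 0 mA

V_GS = V_G − V_S = 1.75 − 1.36 = 0.39 V; V_DS = V_D − V_S = 7.1 − 1.36 = 5.74 V.
V_GS = 0.39 V < V_th = 1.27 V, so the transistor is in cutoff.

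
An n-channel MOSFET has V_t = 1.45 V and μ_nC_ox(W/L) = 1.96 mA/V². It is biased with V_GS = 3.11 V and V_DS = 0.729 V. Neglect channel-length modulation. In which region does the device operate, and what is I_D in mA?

Triode; I_D = 1.85 mA

V_ov = V_GS − V_t = 3.11 − 1.45 = 1.66 V.
Since V_DS = 0.729 V < V_ov = 1.66 V, the device is in the triode region.
I_D = k_n [V_ov · V_DS − ½ V_DS²] = 1.96 × [1.66 × 0.729 − 0.5 × 0.729²] = 1.85 mA.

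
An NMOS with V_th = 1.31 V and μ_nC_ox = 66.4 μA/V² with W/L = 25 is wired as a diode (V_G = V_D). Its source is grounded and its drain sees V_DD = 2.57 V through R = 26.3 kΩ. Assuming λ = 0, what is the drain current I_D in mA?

With gate tied to drain, V_GS = V_DS ≥ V_GS − V_th, so the device is in saturation.
k_n = μ_nC_ox · (W/L) = 1.66 mA/V².
KCL at the drain: ½ k_n (V_GS − V_th)² = (V_DD − V_GS)/R.
Let x = V_GS − 1.31. Then 21.8 x² + x − 1.26 = 0, giving x = 0.218 V (positive root), so V_GS = 1.53 V.
I_D = (V_DD − V_GS)/R = (2.57 − 1.53) / 26.3 = 0.0396 mA.

I_D = 0.0396 mA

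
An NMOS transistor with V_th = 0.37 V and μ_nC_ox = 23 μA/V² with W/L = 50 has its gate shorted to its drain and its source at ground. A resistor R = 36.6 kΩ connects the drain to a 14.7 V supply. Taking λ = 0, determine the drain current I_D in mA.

I_D = 0.370 mA

With gate tied to drain, V_GS = V_DS ≥ V_GS − V_th, so the device is in saturation.
k_n = μ_nC_ox · (W/L) = 1.15 mA/V².
KCL at the drain: ½ k_n (V_GS − V_th)² = (V_DD − V_GS)/R.
Let x = V_GS − 0.37. Then 21 x² + x − 14.33 = 0, giving x = 0.802 V (positive root), so V_GS = 1.17 V.
I_D = (V_DD − V_GS)/R = (14.7 − 1.17) / 36.6 = 0.37 mA.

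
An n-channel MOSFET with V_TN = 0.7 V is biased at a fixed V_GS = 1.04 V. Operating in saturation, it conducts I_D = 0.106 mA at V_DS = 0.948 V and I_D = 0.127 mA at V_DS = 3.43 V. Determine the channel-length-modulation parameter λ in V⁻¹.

With V_GS fixed, I_D ∝ (1 + λ V_DS) in saturation, so I_D2/I_D1 = (1 + λ V_DS2)/(1 + λ V_DS1).
0.127/0.106 = 1.198 = (1 + 3.43 λ)/(1 + 0.948 λ).
Solving: λ (I_D1 V_DS2 − I_D2 V_DS1) = I_D2 − I_D1, so λ = (0.127 − 0.106) / (0.106 × 3.43 − 0.127 × 0.948) = 0.021 / 0.243 = 0.0864 V⁻¹.

λ = 0.0864 V⁻¹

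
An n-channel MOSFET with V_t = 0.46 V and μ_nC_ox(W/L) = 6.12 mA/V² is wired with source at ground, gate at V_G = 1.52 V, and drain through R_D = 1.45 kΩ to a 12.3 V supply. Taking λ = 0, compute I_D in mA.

V_GS = V_G = 1.52 V, so V_ov = 1.52 − 0.46 = 1.06 V.
Assume saturation: I_D = ½ k_n V_ov² = 0.5 × 6.12 × 1.06² = 3.44 mA, giving V_DS = V_DD − I_D R_D = 12.3 − 3.44 × 1.45 = 7.31 V.
V_DS = 7.31 V ≥ V_ov = 1.06 V, confirming saturation.

I_D = 3.44 mA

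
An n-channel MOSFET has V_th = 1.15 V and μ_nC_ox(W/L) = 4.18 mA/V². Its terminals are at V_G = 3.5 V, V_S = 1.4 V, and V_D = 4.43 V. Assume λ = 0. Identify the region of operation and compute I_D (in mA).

Saturation; I_D = 1.89 mA

V_GS = V_G − V_S = 3.5 − 1.4 = 2.1 V; V_DS = V_D − V_S = 4.43 − 1.4 = 3.03 V.
V_ov = V_GS − V_th = 2.1 − 1.15 = 0.95 V.
Since V_DS = 3.03 V ≥ V_ov = 0.95 V, the device is in saturation.
I_D = ½ k_n V_ov² = 0.5 × 4.18 × 0.95² = 1.89 mA.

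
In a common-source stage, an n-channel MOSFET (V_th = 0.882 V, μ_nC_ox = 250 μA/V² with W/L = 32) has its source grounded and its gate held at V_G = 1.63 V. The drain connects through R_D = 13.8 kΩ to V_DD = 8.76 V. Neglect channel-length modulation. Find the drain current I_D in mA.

I_D = 0.627 mA

V_GS = V_G = 1.63 V, so V_ov = 1.63 − 0.882 = 0.748 V.
k_n = μ_nC_ox · (W/L) = 8 mA/V².
Assume saturation: I_D = ½ k_n V_ov² = 0.5 × 8 × 0.748² = 2.24 mA, giving V_DS = V_DD − I_D R_D = 8.76 − 2.24 × 13.8 = -22.1 V.
But -22.1 V < V_ov = 0.748 V, so the device is actually in triode.
In triode I_D = k_n[V_ov V_DS − ½ V_DS²] and I_D = (V_DD − V_DS)/R_D. Equating: 55.2 V_DS² − 83.58 V_DS + 8.76 = 0, giving V_DS = 0.113 V (the root below V_ov).
I_D = (8.76 − 0.113) / 13.8 = 0.627 mA.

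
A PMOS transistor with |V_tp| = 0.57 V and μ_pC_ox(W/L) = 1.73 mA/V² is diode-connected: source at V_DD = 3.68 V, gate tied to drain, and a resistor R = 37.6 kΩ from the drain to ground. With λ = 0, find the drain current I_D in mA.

I_D = 0.0749 mA

With gate tied to drain, V_SG = V_SD ≥ V_SG − |V_tp|, so the device is in saturation.
KCL at the drain: ½ k_p (V_SG − |V_tp|)² = (V_DD − V_SG)/R.
Let x = V_SG − 0.57. Then 32.5 x² + x − 3.11 = 0, giving x = 0.294 V (positive root), so V_SG = 0.864 V.
I_D = (V_DD − V_SG)/R = (3.68 − 0.864) / 37.6 = 0.0749 mA.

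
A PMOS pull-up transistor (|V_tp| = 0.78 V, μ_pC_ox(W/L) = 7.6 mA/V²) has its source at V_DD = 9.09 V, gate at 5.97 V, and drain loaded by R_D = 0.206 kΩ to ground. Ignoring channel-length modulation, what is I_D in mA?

V_SG = V_DD − V_G = 9.09 − 5.97 = 3.12 V, so V_ov = 3.12 − 0.78 = 2.34 V.
Assume saturation: I_D = ½ k_p V_ov² = 0.5 × 7.6 × 2.34² = 20.8 mA, giving V_SD = V_DD − I_D R_D = 9.09 − 20.8 × 0.206 = 4.8 V.
V_SD = 4.8 V ≥ V_ov = 2.34 V, confirming saturation.

I_D = 20.8 mA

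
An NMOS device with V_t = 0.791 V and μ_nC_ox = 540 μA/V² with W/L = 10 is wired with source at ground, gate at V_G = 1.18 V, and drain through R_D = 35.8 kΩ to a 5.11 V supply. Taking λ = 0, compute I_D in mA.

V_GS = V_G = 1.18 V, so V_ov = 1.18 − 0.791 = 0.389 V.
k_n = μ_nC_ox · (W/L) = 5.4 mA/V².
Assume saturation: I_D = ½ k_n V_ov² = 0.5 × 5.4 × 0.389² = 0.409 mA, giving V_DS = V_DD − I_D R_D = 5.11 − 0.409 × 35.8 = -9.52 V.
But -9.52 V < V_ov = 0.389 V, so the device is actually in triode.
In triode I_D = k_n[V_ov V_DS − ½ V_DS²] and I_D = (V_DD − V_DS)/R_D. Equating: 96.7 V_DS² − 76.2 V_DS + 5.11 = 0, giving V_DS = 0.074 V (the root below V_ov).
I_D = (5.11 − 0.074) / 35.8 = 0.141 mA.

I_D = 0.141 mA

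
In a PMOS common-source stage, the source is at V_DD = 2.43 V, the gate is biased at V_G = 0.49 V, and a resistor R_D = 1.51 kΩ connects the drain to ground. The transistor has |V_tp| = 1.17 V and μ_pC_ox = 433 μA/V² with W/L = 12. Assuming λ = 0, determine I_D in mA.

V_SG = V_DD − V_G = 2.43 − 0.49 = 1.94 V, so V_ov = 1.94 − 1.17 = 0.77 V.
k_p = μ_pC_ox · (W/L) = 5.196 mA/V².
Assume saturation: I_D = ½ k_p V_ov² = 0.5 × 5.196 × 0.77² = 1.54 mA, giving V_SD = V_DD − I_D R_D = 2.43 − 1.54 × 1.51 = 0.104 V.
But 0.104 V < V_ov = 0.77 V, so the device is actually in triode.
In triode I_D = k_p[V_ov V_SD − ½ V_SD²] and I_D = (V_DD − V_SD)/R_D. Equating: 3.92 V_SD² − 7.041 V_SD + 2.43 = 0, giving V_SD = 0.466 V (the root below V_ov).
I_D = (2.43 − 0.466) / 1.51 = 1.3 mA.

I_D = 1.30 mA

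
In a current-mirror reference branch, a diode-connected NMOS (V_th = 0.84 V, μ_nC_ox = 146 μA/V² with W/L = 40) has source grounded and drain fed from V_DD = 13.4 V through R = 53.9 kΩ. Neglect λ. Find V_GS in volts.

With gate tied to drain, V_GS = V_DS ≥ V_GS − V_th, so the device is in saturation.
k_n = μ_nC_ox · (W/L) = 5.84 mA/V².
KCL at the drain: ½ k_n (V_GS − V_th)² = (V_DD − V_GS)/R.
Let x = V_GS − 0.84. Then 157 x² + x − 12.56 = 0, giving x = 0.279 V (positive root), so V_GS = 1.12 V.
I_D = (V_DD − V_GS)/R = (13.4 − 1.12) / 53.9 = 0.228 mA.

V_GS = 1.12 V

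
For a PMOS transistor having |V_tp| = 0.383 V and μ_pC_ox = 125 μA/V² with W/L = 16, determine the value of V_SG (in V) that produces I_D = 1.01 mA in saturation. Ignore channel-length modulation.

k_p = μ_pC_ox · (W/L) = 2 mA/V².
In saturation I_D = ½ k_p (V_SG − |V_tp|)², so V_SG − |V_tp| = √(2 I_D / k_p) = √(2 × 1.01 / 2) = 1 V.
V_SG = 0.383 + 1 = 1.39 V.

V_SG = 1.39 V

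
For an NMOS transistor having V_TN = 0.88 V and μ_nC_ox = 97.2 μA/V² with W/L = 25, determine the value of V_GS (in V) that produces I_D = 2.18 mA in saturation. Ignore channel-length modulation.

V_GS = 2.22 V

k_n = μ_nC_ox · (W/L) = 2.43 mA/V².
In saturation I_D = ½ k_n (V_GS − V_TN)², so V_GS − V_TN = √(2 I_D / k_n) = √(2 × 2.18 / 2.43) = 1.34 V.
V_GS = 0.88 + 1.34 = 2.22 V.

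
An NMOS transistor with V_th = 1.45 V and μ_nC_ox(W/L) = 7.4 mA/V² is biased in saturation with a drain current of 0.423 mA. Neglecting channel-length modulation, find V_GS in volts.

In saturation I_D = ½ k_n (V_GS − V_th)², so V_GS − V_th = √(2 I_D / k_n) = √(2 × 0.423 / 7.4) = 0.338 V.
V_GS = 1.45 + 0.338 = 1.79 V.

V_GS = 1.79 V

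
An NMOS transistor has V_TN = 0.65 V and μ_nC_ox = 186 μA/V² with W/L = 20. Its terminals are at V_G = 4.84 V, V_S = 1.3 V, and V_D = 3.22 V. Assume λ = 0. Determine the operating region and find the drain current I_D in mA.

V_GS = V_G − V_S = 4.84 − 1.3 = 3.54 V; V_DS = V_D − V_S = 3.22 − 1.3 = 1.92 V.
k_n = μ_nC_ox · (W/L) = 3.72 mA/V².
V_ov = V_GS − V_TN = 3.54 − 0.65 = 2.89 V.
Since V_DS = 1.92 V < V_ov = 2.89 V, the device is in the triode region.
I_D = k_n [V_ov · V_DS − ½ V_DS²] = 3.72 × [2.89 × 1.92 − 0.5 × 1.92²] = 13.8 mA.

Triode; I_D = 13.8 mA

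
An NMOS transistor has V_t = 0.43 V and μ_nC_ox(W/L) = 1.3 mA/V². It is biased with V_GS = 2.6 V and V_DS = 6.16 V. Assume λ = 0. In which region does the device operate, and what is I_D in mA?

Saturation; I_D = 3.06 mA

V_ov = V_GS − V_t = 2.6 − 0.43 = 2.17 V.
Since V_DS = 6.16 V ≥ V_ov = 2.17 V, the device is in saturation.
I_D = ½ k_n V_ov² = 0.5 × 1.3 × 2.17² = 3.06 mA.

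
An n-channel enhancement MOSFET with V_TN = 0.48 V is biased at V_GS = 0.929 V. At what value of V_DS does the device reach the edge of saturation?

The boundary between triode and saturation is V_DS = V_GS − V_TN = V_ov.
V_ov = 0.929 − 0.48 = 0.449 V.

V_DS,sat = 0.449 V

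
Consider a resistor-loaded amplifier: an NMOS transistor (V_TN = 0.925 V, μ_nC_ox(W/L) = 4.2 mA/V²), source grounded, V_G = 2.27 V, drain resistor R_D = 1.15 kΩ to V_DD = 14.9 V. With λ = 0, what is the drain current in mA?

I_D = 3.80 mA

V_GS = V_G = 2.27 V, so V_ov = 2.27 − 0.925 = 1.34 V.
Assume saturation: I_D = ½ k_n V_ov² = 0.5 × 4.2 × 1.34² = 3.8 mA, giving V_DS = V_DD − I_D R_D = 14.9 − 3.8 × 1.15 = 10.5 V.
V_DS = 10.5 V ≥ V_ov = 1.34 V, confirming saturation.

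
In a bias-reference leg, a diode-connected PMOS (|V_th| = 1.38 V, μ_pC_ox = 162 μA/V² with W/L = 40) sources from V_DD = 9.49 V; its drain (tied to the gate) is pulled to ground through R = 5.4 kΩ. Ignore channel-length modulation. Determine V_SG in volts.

With gate tied to drain, V_SG = V_SD ≥ V_SG − |V_th|, so the device is in saturation.
k_p = μ_pC_ox · (W/L) = 6.48 mA/V².
KCL at the drain: ½ k_p (V_SG − |V_th|)² = (V_DD − V_SG)/R.
Let x = V_SG − 1.38. Then 17.5 x² + x − 8.11 = 0, giving x = 0.653 V (positive root), so V_SG = 2.03 V.
I_D = (V_DD − V_SG)/R = (9.49 − 2.03) / 5.4 = 1.38 mA.

V_SG = 2.03 V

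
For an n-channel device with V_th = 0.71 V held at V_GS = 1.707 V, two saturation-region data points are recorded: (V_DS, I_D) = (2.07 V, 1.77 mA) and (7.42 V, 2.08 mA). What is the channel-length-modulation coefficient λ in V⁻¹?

With V_GS fixed, I_D ∝ (1 + λ V_DS) in saturation, so I_D2/I_D1 = (1 + λ V_DS2)/(1 + λ V_DS1).
2.08/1.77 = 1.175 = (1 + 7.42 λ)/(1 + 2.07 λ).
Solving: λ (I_D1 V_DS2 − I_D2 V_DS1) = I_D2 − I_D1, so λ = (2.08 − 1.77) / (1.77 × 7.42 − 2.08 × 2.07) = 0.31 / 8.83 = 0.0351 V⁻¹.

λ = 0.0351 V⁻¹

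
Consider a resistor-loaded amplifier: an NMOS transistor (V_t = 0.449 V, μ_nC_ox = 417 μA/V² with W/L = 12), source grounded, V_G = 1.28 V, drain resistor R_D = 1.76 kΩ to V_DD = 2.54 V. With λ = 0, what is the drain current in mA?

V_GS = V_G = 1.28 V, so V_ov = 1.28 − 0.449 = 0.831 V.
k_n = μ_nC_ox · (W/L) = 5.004 mA/V².
Assume saturation: I_D = ½ k_n V_ov² = 0.5 × 5.004 × 0.831² = 1.73 mA, giving V_DS = V_DD − I_D R_D = 2.54 − 1.73 × 1.76 = -0.501 V.
But -0.501 V < V_ov = 0.831 V, so the device is actually in triode.
In triode I_D = k_n[V_ov V_DS − ½ V_DS²] and I_D = (V_DD − V_DS)/R_D. Equating: 4.4 V_DS² − 8.319 V_DS + 2.54 = 0, giving V_DS = 0.383 V (the root below V_ov).
I_D = (2.54 − 0.383) / 1.76 = 1.23 mA.

I_D = 1.23 mA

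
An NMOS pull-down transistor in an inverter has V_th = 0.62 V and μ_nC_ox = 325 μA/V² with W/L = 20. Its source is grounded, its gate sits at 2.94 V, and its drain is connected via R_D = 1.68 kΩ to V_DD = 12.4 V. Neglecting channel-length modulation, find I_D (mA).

I_D = 7.07 mA

V_GS = V_G = 2.94 V, so V_ov = 2.94 − 0.62 = 2.32 V.
k_n = μ_nC_ox · (W/L) = 6.5 mA/V².
Assume saturation: I_D = ½ k_n V_ov² = 0.5 × 6.5 × 2.32² = 17.5 mA, giving V_DS = V_DD − I_D R_D = 12.4 − 17.5 × 1.68 = -17 V.
But -17 V < V_ov = 2.32 V, so the device is actually in triode.
In triode I_D = k_n[V_ov V_DS − ½ V_DS²] and I_D = (V_DD − V_DS)/R_D. Equating: 5.46 V_DS² − 26.33 V_DS + 12.4 = 0, giving V_DS = 0.529 V (the root below V_ov).
I_D = (12.4 − 0.529) / 1.68 = 7.07 mA.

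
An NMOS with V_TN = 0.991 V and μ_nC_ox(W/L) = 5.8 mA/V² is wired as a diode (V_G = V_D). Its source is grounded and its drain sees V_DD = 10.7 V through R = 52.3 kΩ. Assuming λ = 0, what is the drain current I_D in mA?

With gate tied to drain, V_GS = V_DS ≥ V_GS − V_TN, so the device is in saturation.
KCL at the drain: ½ k_n (V_GS − V_TN)² = (V_DD − V_GS)/R.
Let x = V_GS − 0.991. Then 152 x² + x − 9.709 = 0, giving x = 0.25 V (positive root), so V_GS = 1.24 V.
I_D = (V_DD − V_GS)/R = (10.7 − 1.24) / 52.3 = 0.181 mA.

I_D = 0.181 mA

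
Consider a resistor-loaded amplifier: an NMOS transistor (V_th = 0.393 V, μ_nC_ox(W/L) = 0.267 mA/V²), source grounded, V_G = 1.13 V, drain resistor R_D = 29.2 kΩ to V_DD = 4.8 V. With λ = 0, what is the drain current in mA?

V_GS = V_G = 1.13 V, so V_ov = 1.13 − 0.393 = 0.737 V.
Assume saturation: I_D = ½ k_n V_ov² = 0.5 × 0.267 × 0.737² = 0.0725 mA, giving V_DS = V_DD − I_D R_D = 4.8 − 0.0725 × 29.2 = 2.68 V.
V_DS = 2.68 V ≥ V_ov = 0.737 V, confirming saturation.

I_D = 0.0725 mA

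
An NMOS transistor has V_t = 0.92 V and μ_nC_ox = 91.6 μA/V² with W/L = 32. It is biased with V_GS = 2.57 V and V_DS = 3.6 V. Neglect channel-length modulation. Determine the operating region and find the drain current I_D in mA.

k_n = μ_nC_ox · (W/L) = 2.931 mA/V².
V_ov = V_GS − V_t = 2.57 − 0.92 = 1.65 V.
Since V_DS = 3.6 V ≥ V_ov = 1.65 V, the device is in saturation.
I_D = ½ k_n V_ov² = 0.5 × 2.931 × 1.65² = 3.99 mA.

Saturation; I_D = 3.99 mA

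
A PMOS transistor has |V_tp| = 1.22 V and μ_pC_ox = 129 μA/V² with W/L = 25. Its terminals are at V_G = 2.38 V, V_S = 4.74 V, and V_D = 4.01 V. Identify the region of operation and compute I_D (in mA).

Triode; I_D = 1.82 mA

V_SG = V_S − V_G = 4.74 − 2.38 = 2.36 V; V_SD = V_S − V_D = 4.74 − 4.01 = 0.73 V.
k_p = μ_pC_ox · (W/L) = 3.225 mA/V².
V_ov = V_SG − |V_tp| = 2.36 − 1.22 = 1.14 V.
Since V_SD = 0.73 V < V_ov = 1.14 V, the device is in the triode region.
I_D = k_p [V_ov · V_SD − ½ V_SD²] = 3.225 × [1.14 × 0.73 − 0.5 × 0.73²] = 1.82 mA.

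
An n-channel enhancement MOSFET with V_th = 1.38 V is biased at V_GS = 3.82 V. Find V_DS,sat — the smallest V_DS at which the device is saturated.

V_DS,sat = 2.44 V

The boundary between triode and saturation is V_DS = V_GS − V_th = V_ov.
V_ov = 3.82 − 1.38 = 2.44 V.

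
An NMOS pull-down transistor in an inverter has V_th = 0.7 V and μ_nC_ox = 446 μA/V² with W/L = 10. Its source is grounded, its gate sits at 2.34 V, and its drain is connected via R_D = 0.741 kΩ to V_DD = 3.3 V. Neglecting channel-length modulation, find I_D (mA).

I_D = 3.63 mA

V_GS = V_G = 2.34 V, so V_ov = 2.34 − 0.7 = 1.64 V.
k_n = μ_nC_ox · (W/L) = 4.46 mA/V².
Assume saturation: I_D = ½ k_n V_ov² = 0.5 × 4.46 × 1.64² = 6 mA, giving V_DS = V_DD − I_D R_D = 3.3 − 6 × 0.741 = -1.14 V.
But -1.14 V < V_ov = 1.64 V, so the device is actually in triode.
In triode I_D = k_n[V_ov V_DS − ½ V_DS²] and I_D = (V_DD − V_DS)/R_D. Equating: 1.65 V_DS² − 6.42 V_DS + 3.3 = 0, giving V_DS = 0.61 V (the root below V_ov).
I_D = (3.3 − 0.61) / 0.741 = 3.63 mA.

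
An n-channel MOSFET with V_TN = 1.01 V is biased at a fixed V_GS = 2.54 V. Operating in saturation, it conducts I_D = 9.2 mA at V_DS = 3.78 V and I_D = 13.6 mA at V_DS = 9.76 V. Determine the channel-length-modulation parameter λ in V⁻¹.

With V_GS fixed, I_D ∝ (1 + λ V_DS) in saturation, so I_D2/I_D1 = (1 + λ V_DS2)/(1 + λ V_DS1).
13.6/9.2 = 1.478 = (1 + 9.76 λ)/(1 + 3.78 λ).
Solving: λ (I_D1 V_DS2 − I_D2 V_DS1) = I_D2 − I_D1, so λ = (13.6 − 9.2) / (9.2 × 9.76 − 13.6 × 3.78) = 4.4 / 38.4 = 0.115 V⁻¹.

λ = 0.115 V⁻¹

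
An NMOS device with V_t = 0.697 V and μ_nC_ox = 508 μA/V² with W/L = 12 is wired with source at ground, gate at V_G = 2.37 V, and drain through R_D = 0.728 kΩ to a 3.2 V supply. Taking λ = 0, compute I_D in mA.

V_GS = V_G = 2.37 V, so V_ov = 2.37 − 0.697 = 1.67 V.
k_n = μ_nC_ox · (W/L) = 6.096 mA/V².
Assume saturation: I_D = ½ k_n V_ov² = 0.5 × 6.096 × 1.67² = 8.53 mA, giving V_DS = V_DD − I_D R_D = 3.2 − 8.53 × 0.728 = -3.01 V.
But -3.01 V < V_ov = 1.67 V, so the device is actually in triode.
In triode I_D = k_n[V_ov V_DS − ½ V_DS²] and I_D = (V_DD − V_DS)/R_D. Equating: 2.22 V_DS² − 8.425 V_DS + 3.2 = 0, giving V_DS = 0.428 V (the root below V_ov).
I_D = (3.2 − 0.428) / 0.728 = 3.81 mA.

I_D = 3.81 mA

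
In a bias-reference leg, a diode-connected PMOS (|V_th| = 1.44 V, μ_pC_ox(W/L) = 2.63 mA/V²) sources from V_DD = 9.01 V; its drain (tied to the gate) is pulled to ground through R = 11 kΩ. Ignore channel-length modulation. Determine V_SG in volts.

With gate tied to drain, V_SG = V_SD ≥ V_SG − |V_th|, so the device is in saturation.
KCL at the drain: ½ k_p (V_SG − |V_th|)² = (V_DD − V_SG)/R.
Let x = V_SG − 1.44. Then 14.5 x² + x − 7.57 = 0, giving x = 0.69 V (positive root), so V_SG = 2.13 V.
I_D = (V_DD − V_SG)/R = (9.01 − 2.13) / 11 = 0.625 mA.

V_SG = 2.13 V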